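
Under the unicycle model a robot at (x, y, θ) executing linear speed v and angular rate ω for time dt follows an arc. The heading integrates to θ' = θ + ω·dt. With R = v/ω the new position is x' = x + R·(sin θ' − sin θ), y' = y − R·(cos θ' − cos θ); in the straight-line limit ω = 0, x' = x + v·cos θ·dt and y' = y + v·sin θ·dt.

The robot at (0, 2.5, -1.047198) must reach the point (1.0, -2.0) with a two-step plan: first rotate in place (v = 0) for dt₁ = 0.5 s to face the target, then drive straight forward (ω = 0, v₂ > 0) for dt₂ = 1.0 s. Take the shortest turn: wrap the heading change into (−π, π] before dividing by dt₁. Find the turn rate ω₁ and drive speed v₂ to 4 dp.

heading to target = atan2(-2−2.5, 1−0) = -1.3521
Δθ = wrap(-1.3521 − -1.0472) = -0.3049; ω₁ = Δθ/dt₁ = -0.6099
distance = √((1−0)² + (-2−2.5)²) = 4.6098; v₂ = distance/dt₂ = 4.6098

ω₁ = -0.6099, v₂ = 4.6098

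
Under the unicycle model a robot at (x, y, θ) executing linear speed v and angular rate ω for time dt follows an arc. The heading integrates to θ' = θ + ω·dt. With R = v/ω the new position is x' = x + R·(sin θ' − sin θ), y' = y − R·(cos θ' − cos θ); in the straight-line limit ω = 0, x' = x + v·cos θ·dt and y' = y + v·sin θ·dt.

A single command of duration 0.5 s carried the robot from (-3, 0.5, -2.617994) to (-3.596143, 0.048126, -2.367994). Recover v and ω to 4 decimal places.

Δθ = -2.367994 − -2.617994 = 0.250000
ω = Δθ/dt = 0.250000/0.5 = 0.5000
R = Δx/(sin θ' − sin θ) = 3.0000
v = R·ω = 3.0000·0.5000 = 1.5000

v = 1.5000, ω = 0.5000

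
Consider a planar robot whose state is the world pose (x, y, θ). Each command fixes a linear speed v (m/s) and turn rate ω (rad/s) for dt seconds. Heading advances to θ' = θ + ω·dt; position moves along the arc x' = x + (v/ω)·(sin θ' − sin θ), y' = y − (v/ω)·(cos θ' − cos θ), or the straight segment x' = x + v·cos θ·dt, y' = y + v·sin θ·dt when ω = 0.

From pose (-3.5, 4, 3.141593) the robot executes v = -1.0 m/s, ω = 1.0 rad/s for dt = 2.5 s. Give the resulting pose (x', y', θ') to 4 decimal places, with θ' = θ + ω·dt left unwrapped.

θ' = 3.1416 + 1.0·2.5 = 5.6416
R = v/ω = -1.0/1.0 = -1.0000
x' = -3.5 + -1.0000·(sin 5.6416 − sin 3.1416) = -2.9015
y' = 4 − -1.0000·(cos 5.6416 − cos 3.1416) = 5.8011

(-2.9015, 5.8011, 5.6416)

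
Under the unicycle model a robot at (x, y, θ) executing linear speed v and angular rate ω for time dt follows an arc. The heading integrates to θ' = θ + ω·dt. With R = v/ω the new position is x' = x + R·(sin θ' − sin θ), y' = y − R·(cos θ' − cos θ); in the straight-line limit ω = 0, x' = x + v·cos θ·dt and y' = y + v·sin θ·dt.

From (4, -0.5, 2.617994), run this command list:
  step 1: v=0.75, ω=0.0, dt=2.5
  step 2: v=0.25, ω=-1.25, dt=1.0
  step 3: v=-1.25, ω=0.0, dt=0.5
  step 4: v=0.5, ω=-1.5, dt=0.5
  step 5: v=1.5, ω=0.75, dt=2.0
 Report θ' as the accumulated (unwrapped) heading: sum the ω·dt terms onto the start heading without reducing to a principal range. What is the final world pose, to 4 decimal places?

step 1: θ'=2.6180 (straight) → pose (2.3762, 0.4375, 2.6180)
step 2: θ'=1.3680 (R=-0.2000) → pose (2.2803, 0.6510, 1.3680)
step 3: θ'=1.3680 (straight) → pose (2.1544, 0.0388, 1.3680)
step 4: θ'=0.6180 (R=-0.3333) → pose (2.2878, 0.2433, 0.6180)
step 5: θ'=2.1180 (R=2.0000) → pose (2.8370, 2.9140, 2.1180)

(2.8370, 2.9140, 2.1180)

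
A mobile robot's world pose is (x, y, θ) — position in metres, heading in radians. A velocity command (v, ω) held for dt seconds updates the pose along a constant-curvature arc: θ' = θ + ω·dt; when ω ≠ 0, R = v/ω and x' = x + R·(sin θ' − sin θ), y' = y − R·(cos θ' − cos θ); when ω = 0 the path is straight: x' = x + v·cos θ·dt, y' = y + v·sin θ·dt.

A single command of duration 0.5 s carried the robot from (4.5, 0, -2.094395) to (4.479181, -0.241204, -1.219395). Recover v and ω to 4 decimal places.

v = 0.5000, ω = 1.7500

Δθ = -1.219395 − -2.094395 = 0.875000
ω = Δθ/dt = 0.875000/0.5 = 1.7500
R = −Δy/(cos θ' − cos θ) = 0.2857
v = R·ω = 0.2857·1.7500 = 0.5000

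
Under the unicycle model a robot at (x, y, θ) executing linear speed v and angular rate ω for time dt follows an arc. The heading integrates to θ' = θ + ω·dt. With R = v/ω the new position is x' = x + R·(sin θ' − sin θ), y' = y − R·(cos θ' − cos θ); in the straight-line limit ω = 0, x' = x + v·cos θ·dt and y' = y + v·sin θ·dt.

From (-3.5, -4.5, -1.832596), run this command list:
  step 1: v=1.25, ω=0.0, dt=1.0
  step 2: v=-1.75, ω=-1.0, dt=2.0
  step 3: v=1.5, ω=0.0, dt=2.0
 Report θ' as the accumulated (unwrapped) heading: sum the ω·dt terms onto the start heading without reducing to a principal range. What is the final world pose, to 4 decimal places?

(-3.3297, -2.8998, -3.8326)

step 1: θ'=-1.8326 (straight) → pose (-3.8235, -5.7074, -1.8326)
step 2: θ'=-3.8326 (R=1.7500) → pose (-1.0179, -4.8118, -3.8326)
step 3: θ'=-3.8326 (straight) → pose (-3.3297, -2.8998, -3.8326)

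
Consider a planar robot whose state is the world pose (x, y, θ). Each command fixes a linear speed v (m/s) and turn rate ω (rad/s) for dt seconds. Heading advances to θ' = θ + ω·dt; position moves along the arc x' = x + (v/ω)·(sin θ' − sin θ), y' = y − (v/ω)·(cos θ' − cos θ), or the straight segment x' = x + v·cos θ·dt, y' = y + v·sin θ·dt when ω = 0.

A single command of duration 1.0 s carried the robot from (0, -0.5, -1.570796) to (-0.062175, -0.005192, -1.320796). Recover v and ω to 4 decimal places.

Δθ = -1.320796 − -1.570796 = 0.250000
ω = Δθ/dt = 0.250000/1.0 = 0.2500
R = −Δy/(cos θ' − cos θ) = -2.0000
v = R·ω = -2.0000·0.2500 = -0.5000

v = -0.5000, ω = 0.2500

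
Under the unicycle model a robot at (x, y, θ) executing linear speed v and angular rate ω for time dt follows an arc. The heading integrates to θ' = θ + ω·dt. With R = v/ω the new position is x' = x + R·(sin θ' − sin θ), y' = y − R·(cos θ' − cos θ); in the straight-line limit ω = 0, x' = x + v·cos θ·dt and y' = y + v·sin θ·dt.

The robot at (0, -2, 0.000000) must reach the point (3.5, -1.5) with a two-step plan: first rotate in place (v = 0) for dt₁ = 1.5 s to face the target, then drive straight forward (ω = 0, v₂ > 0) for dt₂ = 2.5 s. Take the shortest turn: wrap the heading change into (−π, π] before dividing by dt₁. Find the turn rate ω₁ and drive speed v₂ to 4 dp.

ω₁ = 0.0946, v₂ = 1.4142

heading to target = atan2(-1.5−-2, 3.5−0) = 0.1419
Δθ = wrap(0.1419 − 0.0000) = 0.1419; ω₁ = Δθ/dt₁ = 0.0946
distance = √((3.5−0)² + (-1.5−-2)²) = 3.5355; v₂ = distance/dt₂ = 1.4142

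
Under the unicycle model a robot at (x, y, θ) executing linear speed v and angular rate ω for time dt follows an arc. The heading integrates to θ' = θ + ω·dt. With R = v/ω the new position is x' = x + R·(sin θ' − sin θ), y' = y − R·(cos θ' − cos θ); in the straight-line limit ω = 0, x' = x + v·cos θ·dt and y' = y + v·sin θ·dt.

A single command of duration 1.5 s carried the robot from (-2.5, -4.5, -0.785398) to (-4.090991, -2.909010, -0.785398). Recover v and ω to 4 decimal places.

v = -1.5000, ω = 0.0000

Δθ = -0.785398 − -0.785398 = 0.000000
ω = Δθ/dt = 0.000000/1.5 = 0.0000
ω = 0 → v = (Δx·cos θ + Δy·sin θ)/dt = -1.5000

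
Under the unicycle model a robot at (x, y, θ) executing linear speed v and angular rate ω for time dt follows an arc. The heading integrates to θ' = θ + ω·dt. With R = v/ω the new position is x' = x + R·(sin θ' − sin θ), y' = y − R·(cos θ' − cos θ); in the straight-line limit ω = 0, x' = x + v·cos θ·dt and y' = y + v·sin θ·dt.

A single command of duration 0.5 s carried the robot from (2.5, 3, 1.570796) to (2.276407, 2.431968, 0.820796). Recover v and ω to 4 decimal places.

v = -1.2500, ω = -1.5000

Δθ = 0.820796 − 1.570796 = -0.750000
ω = Δθ/dt = -0.750000/0.5 = -1.5000
R = −Δy/(cos θ' − cos θ) = 0.8333
v = R·ω = 0.8333·-1.5000 = -1.2500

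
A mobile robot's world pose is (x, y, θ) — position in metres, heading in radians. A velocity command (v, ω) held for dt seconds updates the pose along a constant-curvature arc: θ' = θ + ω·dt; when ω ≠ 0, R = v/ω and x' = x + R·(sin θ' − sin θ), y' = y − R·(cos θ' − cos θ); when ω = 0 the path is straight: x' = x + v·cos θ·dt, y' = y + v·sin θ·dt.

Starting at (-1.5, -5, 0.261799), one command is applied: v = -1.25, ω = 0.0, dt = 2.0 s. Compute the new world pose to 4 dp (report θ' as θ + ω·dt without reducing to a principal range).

θ' = 0.2618 + 0.0·2.0 = 0.2618
ω = 0 → straight: x' = -1.5 + -1.25·cos(0.2618)·2.0 = -3.9148
y' = -5 + -1.25·sin(0.2618)·2.0 = -5.6470

(-3.9148, -5.6470, 0.2618)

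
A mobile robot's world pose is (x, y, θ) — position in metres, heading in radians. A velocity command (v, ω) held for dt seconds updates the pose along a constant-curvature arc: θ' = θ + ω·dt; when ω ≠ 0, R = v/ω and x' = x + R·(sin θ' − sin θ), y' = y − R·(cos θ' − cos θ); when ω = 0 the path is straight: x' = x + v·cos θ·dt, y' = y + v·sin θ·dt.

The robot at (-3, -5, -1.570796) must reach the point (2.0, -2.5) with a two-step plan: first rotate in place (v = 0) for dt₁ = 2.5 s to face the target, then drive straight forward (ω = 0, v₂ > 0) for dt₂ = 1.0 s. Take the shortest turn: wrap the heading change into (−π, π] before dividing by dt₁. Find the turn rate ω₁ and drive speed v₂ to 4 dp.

ω₁ = 0.8138, v₂ = 5.5902

heading to target = atan2(-2.5−-5, 2−-3) = 0.4636
Δθ = wrap(0.4636 − -1.5708) = 2.0344; ω₁ = Δθ/dt₁ = 0.8138
distance = √((2−-3)² + (-2.5−-5)²) = 5.5902; v₂ = distance/dt₂ = 5.5902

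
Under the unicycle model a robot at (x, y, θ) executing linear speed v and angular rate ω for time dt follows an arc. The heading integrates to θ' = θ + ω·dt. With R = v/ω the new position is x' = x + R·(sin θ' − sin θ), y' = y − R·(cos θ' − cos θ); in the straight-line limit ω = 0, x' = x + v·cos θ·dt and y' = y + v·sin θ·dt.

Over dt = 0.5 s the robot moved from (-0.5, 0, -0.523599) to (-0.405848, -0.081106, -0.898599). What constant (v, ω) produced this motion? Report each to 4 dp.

Δθ = -0.898599 − -0.523599 = -0.375000
ω = Δθ/dt = -0.375000/0.5 = -0.7500
R = Δx/(sin θ' − sin θ) = -0.3333
v = R·ω = -0.3333·-0.7500 = 0.2500

v = 0.2500, ω = -0.7500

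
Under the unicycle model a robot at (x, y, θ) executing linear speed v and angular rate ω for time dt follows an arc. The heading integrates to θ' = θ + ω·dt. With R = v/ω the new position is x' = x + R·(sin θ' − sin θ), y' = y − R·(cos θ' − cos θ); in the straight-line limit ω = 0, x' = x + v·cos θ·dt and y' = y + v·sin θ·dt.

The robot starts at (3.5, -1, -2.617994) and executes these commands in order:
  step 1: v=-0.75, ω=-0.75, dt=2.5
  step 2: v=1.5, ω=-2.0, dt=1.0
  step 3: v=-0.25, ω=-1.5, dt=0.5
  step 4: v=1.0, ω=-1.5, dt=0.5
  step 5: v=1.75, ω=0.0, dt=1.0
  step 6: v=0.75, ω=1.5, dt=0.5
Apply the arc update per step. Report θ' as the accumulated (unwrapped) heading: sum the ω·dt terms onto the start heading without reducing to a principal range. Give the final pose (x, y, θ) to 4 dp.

step 1: θ'=-4.4930 (R=1.0000) → pose (4.9760, -1.6484, -4.4930)
step 2: θ'=-6.4930 (R=-0.7500) → pose (5.8643, -0.7516, -6.4930)
step 3: θ'=-7.2430 (R=0.1667) → pose (5.7625, -0.6842, -7.2430)
step 4: θ'=-7.9930 (R=-0.6667) → pose (5.8766, -1.1590, -7.9930)
step 5: θ'=-7.9930 (straight) → pose (5.6341, -2.8922, -7.9930)
step 6: θ'=-7.2430 (R=0.5000) → pose (5.7198, -3.2483, -7.2430)

(5.7198, -3.2483, -7.2430)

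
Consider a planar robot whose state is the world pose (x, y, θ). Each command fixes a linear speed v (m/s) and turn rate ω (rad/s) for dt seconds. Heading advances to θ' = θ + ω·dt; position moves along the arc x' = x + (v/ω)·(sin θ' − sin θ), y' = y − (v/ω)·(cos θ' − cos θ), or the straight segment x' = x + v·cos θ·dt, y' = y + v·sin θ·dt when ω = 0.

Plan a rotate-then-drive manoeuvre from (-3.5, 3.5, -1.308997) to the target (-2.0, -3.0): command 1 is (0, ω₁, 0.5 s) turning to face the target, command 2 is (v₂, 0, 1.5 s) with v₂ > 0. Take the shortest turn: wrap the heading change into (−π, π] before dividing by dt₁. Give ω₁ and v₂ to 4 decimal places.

ω₁ = -0.0700, v₂ = 4.4472

heading to target = atan2(-3−3.5, -2−-3.5) = -1.3440
Δθ = wrap(-1.3440 − -1.3090) = -0.0350; ω₁ = Δθ/dt₁ = -0.0700
distance = √((-2−-3.5)² + (-3−3.5)²) = 6.6708; v₂ = distance/dt₂ = 4.4472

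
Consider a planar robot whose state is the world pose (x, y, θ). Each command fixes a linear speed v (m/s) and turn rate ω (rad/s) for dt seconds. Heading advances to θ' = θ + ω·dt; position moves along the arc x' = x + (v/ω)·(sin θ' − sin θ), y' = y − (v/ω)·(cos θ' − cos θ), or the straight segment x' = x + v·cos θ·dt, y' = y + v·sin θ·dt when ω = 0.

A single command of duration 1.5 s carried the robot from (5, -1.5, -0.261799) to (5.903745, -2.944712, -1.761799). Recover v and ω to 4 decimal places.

v = 1.2500, ω = -1.0000

Δθ = -1.761799 − -0.261799 = -1.500000
ω = Δθ/dt = -1.500000/1.5 = -1.0000
R = −Δy/(cos θ' − cos θ) = -1.2500
v = R·ω = -1.2500·-1.0000 = 1.2500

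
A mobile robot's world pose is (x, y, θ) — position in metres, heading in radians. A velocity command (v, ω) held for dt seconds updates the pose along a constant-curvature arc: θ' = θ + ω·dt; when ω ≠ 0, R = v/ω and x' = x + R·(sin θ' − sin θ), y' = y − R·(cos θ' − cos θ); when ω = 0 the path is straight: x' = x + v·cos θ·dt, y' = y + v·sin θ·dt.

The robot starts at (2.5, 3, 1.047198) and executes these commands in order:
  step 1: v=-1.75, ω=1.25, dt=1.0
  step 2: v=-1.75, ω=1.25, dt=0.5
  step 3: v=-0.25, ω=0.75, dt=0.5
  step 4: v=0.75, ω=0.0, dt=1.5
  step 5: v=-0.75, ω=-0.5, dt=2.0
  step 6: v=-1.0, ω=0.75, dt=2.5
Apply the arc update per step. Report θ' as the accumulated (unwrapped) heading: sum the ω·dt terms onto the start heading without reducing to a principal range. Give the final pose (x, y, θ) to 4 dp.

(5.9146, 0.4695, 4.1722)

step 1: θ'=2.2972 (R=-1.4000) → pose (2.6658, 1.3701, 2.2972)
step 2: θ'=2.9222 (R=-1.4000) → pose (3.4077, 0.9336, 2.9222)
step 3: θ'=3.2972 (R=-0.3333) → pose (3.5319, 0.9296, 3.2972)
step 4: θ'=3.2972 (straight) → pose (2.4205, 0.7552, 3.2972)
step 5: θ'=2.2972 (R=1.5000) → pose (3.7744, 0.2696, 2.2972)
step 6: θ'=4.1722 (R=-1.3333) → pose (5.9146, 0.4695, 4.1722)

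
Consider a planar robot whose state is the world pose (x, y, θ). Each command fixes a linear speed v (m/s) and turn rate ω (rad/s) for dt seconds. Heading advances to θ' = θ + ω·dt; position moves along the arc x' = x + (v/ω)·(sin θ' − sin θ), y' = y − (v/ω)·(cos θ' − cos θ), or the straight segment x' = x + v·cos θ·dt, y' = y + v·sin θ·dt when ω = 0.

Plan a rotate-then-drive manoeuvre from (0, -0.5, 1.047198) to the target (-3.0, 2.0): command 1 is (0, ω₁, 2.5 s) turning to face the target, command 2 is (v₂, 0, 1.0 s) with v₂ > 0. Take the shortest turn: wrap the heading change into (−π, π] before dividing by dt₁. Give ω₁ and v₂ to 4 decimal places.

ω₁ = 0.5599, v₂ = 3.9051

heading to target = atan2(2−-0.5, -3−0) = 2.4469
Δθ = wrap(2.4469 − 1.0472) = 1.3997; ω₁ = Δθ/dt₁ = 0.5599
distance = √((-3−0)² + (2−-0.5)²) = 3.9051; v₂ = distance/dt₂ = 3.9051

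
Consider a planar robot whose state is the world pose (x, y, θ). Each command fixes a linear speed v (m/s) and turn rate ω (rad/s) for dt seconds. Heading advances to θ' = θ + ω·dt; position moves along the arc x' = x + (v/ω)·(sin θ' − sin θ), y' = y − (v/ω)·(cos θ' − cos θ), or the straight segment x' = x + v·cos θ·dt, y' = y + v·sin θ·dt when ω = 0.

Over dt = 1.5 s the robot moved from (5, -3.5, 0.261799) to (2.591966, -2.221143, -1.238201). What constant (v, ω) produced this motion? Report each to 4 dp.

Δθ = -1.238201 − 0.261799 = -1.500000
ω = Δθ/dt = -1.500000/1.5 = -1.0000
R = Δx/(sin θ' − sin θ) = 2.0000
v = R·ω = 2.0000·-1.0000 = -2.0000

v = -2.0000, ω = -1.0000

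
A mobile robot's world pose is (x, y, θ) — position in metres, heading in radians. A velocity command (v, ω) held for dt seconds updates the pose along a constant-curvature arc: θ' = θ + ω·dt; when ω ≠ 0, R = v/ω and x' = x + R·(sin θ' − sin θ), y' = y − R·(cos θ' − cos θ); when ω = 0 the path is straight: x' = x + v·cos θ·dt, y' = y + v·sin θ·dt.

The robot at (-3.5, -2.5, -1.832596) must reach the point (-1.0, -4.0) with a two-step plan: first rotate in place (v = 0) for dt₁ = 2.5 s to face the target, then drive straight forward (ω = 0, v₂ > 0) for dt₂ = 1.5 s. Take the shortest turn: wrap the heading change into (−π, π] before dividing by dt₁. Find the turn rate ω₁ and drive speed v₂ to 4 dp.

ω₁ = 0.5169, v₂ = 1.9437

heading to target = atan2(-4−-2.5, -1−-3.5) = -0.5404
Δθ = wrap(-0.5404 − -1.8326) = 1.2922; ω₁ = Δθ/dt₁ = 0.5169
distance = √((-1−-3.5)² + (-4−-2.5)²) = 2.9155; v₂ = distance/dt₂ = 1.9437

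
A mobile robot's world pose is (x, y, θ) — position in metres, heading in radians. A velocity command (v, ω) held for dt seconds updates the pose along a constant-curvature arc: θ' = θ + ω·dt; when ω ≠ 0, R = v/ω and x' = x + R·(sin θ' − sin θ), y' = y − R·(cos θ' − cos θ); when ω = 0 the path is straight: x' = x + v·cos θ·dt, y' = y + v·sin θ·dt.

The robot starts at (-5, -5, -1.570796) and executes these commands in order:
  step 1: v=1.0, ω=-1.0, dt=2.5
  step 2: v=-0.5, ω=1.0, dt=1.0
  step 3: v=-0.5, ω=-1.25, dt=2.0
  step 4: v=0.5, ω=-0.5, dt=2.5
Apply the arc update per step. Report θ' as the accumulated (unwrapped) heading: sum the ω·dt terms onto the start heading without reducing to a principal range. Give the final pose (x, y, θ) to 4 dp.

step 1: θ'=-4.0708 (R=-1.0000) → pose (-6.8011, -5.5985, -4.0708)
step 2: θ'=-3.0708 (R=-0.5000) → pose (-6.3652, -5.7980, -3.0708)
step 3: θ'=-5.5708 (R=0.4000) → pose (-6.0755, -6.4997, -5.5708)
step 4: θ'=-6.8208 (R=-1.0000) → pose (-4.9097, -6.3976, -6.8208)

(-4.9097, -6.3976, -6.8208)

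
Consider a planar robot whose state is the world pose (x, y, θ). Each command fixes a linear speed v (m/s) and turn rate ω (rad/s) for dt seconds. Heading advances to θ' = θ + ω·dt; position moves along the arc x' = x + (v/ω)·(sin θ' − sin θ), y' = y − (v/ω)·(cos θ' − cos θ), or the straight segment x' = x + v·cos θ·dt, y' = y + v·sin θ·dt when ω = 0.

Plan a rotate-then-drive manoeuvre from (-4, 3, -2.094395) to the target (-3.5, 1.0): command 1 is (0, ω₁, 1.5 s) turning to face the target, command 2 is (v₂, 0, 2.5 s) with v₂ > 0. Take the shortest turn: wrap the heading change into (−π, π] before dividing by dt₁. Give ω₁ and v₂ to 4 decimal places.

ω₁ = 0.5124, v₂ = 0.8246

heading to target = atan2(1−3, -3.5−-4) = -1.3258
Δθ = wrap(-1.3258 − -2.0944) = 0.7686; ω₁ = Δθ/dt₁ = 0.5124
distance = √((-3.5−-4)² + (1−3)²) = 2.0616; v₂ = distance/dt₂ = 0.8246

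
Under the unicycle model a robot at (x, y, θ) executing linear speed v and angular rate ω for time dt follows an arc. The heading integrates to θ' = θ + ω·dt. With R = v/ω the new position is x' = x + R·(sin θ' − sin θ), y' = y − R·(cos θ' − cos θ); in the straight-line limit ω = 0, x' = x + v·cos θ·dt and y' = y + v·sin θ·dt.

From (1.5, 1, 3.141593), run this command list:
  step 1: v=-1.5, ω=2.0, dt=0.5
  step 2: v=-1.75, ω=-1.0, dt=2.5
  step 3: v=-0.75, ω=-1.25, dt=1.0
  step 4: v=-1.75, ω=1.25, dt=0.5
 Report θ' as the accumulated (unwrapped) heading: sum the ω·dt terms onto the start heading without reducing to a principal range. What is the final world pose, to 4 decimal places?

(4.3237, -0.6312, 1.0166)

step 1: θ'=4.1416 (R=-0.7500) → pose (2.1311, 1.3448, 4.1416)
step 2: θ'=1.6416 (R=1.7500) → pose (5.3493, 0.5230, 1.6416)
step 3: θ'=0.3916 (R=0.6000) → pose (4.9798, -0.0740, 0.3916)
step 4: θ'=1.0166 (R=-1.4000) → pose (4.3237, -0.6312, 1.0166)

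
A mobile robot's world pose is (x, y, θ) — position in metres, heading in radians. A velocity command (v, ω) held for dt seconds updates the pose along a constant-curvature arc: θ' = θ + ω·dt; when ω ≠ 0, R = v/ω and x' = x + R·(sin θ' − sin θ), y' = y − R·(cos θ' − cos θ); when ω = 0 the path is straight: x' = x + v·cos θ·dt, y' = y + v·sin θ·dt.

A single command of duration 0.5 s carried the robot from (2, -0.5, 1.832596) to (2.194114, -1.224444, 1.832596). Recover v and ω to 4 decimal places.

v = -1.5000, ω = 0.0000

Δθ = 1.832596 − 1.832596 = 0.000000
ω = Δθ/dt = 0.000000/0.5 = 0.0000
ω = 0 → v = (Δx·cos θ + Δy·sin θ)/dt = -1.5000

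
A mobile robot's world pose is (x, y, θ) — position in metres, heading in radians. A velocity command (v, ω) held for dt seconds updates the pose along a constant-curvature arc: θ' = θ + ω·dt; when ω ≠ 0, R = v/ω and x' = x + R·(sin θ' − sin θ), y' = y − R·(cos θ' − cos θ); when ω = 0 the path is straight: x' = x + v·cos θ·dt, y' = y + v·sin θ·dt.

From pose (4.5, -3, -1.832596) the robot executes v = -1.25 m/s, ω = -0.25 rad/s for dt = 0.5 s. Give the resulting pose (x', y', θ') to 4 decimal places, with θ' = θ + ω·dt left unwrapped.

θ' = -1.8326 + -0.25·0.5 = -1.9576
R = v/ω = -1.25/-0.25 = 5.0000
x' = 4.5 + 5.0000·(sin -1.9576 − sin -1.8326) = 4.6990
y' = -3 − 5.0000·(cos -1.9576 − cos -1.8326) = -2.4080

(4.6990, -2.4080, -1.9576)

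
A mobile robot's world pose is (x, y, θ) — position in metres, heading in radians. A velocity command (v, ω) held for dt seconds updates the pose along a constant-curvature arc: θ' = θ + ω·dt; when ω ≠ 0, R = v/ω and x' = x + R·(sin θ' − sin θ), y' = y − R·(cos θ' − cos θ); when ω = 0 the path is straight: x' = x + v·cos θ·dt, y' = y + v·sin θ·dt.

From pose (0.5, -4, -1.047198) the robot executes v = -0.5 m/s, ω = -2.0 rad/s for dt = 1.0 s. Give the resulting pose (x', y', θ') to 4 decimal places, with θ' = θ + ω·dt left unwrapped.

θ' = -1.0472 + -2.0·1.0 = -3.0472
R = v/ω = -0.5/-2.0 = 0.2500
x' = 0.5 + 0.2500·(sin -3.0472 − sin -1.0472) = 0.6929
y' = -4 − 0.2500·(cos -3.0472 − cos -1.0472) = -3.6261

(0.6929, -3.6261, -3.0472)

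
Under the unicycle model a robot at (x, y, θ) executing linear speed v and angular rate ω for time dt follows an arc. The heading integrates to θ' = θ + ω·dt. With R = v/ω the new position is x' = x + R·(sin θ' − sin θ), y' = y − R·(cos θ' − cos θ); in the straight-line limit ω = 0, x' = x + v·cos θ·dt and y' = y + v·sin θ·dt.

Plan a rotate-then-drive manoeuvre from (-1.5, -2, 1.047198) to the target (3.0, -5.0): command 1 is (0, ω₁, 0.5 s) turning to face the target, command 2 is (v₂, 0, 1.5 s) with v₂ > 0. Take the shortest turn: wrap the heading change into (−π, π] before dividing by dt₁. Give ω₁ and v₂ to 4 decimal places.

heading to target = atan2(-5−-2, 3−-1.5) = -0.5880
Δθ = wrap(-0.5880 − 1.0472) = -1.6352; ω₁ = Δθ/dt₁ = -3.2704
distance = √((3−-1.5)² + (-5−-2)²) = 5.4083; v₂ = distance/dt₂ = 3.6056

ω₁ = -3.2704, v₂ = 3.6056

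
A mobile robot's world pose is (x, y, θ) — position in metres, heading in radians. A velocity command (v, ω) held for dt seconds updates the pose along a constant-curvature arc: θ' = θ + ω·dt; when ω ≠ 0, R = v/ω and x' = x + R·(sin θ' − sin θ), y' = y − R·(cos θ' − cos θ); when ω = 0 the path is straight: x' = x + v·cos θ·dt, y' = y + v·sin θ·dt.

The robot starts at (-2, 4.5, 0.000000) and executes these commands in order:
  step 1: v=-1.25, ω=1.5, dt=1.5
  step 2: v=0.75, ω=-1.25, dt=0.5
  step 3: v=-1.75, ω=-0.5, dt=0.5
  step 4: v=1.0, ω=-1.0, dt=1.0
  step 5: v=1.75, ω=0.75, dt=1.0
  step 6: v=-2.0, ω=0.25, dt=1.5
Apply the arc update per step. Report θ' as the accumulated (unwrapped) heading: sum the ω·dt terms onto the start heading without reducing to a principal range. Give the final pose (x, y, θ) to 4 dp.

(-1.7389, 1.6346, 1.5000)

step 1: θ'=2.2500 (R=-0.8333) → pose (-2.6484, 3.1432, 2.2500)
step 2: θ'=1.6250 (R=-0.6000) → pose (-2.7807, 3.4876, 1.6250)
step 3: θ'=1.3750 (R=3.5000) → pose (-2.8424, 2.6170, 1.3750)
step 4: θ'=0.3750 (R=-1.0000) → pose (-2.2278, 3.3530, 0.3750)
step 5: θ'=1.1250 (R=2.3333) → pose (-0.9771, 4.5181, 1.1250)
step 6: θ'=1.5000 (R=-8.0000) → pose (-1.7389, 1.6346, 1.5000)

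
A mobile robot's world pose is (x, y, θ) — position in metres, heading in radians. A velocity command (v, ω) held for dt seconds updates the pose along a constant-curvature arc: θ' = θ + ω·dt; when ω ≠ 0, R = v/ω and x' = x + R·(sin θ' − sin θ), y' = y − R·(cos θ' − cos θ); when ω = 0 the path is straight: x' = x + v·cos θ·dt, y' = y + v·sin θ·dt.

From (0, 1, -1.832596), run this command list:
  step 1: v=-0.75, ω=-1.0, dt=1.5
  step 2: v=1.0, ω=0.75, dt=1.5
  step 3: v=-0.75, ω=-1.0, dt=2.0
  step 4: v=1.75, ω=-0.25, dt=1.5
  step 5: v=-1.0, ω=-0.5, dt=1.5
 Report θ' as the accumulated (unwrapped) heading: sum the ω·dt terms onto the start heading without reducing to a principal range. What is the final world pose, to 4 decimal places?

(-0.3687, 2.0009, -5.3326)

step 1: θ'=-3.3326 (R=0.7500) → pose (0.8668, 1.5422, -3.3326)
step 2: θ'=-2.2076 (R=1.3333) → pose (-0.4583, 1.0260, -2.2076)
step 3: θ'=-4.2076 (R=0.7500) → pose (0.8012, 0.9427, -4.2076)
step 4: θ'=-4.5826 (R=-7.0000) → pose (-0.0130, 3.4221, -4.5826)
step 5: θ'=-5.3326 (R=2.0000) → pose (-0.3687, 2.0009, -5.3326)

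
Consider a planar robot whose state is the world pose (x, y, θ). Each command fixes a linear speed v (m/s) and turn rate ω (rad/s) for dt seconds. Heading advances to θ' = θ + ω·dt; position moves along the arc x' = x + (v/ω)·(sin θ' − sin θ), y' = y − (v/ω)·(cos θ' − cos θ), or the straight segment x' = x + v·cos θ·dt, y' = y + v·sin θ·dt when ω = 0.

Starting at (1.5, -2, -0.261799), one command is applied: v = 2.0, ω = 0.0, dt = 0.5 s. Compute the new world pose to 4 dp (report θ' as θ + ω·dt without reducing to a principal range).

(2.4659, -2.2588, -0.2618)

θ' = -0.2618 + 0.0·0.5 = -0.2618
ω = 0 → straight: x' = 1.5 + 2.0·cos(-0.2618)·0.5 = 2.4659
y' = -2 + 2.0·sin(-0.2618)·0.5 = -2.2588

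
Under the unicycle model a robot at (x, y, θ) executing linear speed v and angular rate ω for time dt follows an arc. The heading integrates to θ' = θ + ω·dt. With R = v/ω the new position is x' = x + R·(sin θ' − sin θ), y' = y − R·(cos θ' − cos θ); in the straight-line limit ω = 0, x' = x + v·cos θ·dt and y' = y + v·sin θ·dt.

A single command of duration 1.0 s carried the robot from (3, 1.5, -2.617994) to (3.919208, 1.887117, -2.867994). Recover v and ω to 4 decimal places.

v = -1.0000, ω = -0.2500

Δθ = -2.867994 − -2.617994 = -0.250000
ω = Δθ/dt = -0.250000/1.0 = -0.2500
R = Δx/(sin θ' − sin θ) = 4.0000
v = R·ω = 4.0000·-0.2500 = -1.0000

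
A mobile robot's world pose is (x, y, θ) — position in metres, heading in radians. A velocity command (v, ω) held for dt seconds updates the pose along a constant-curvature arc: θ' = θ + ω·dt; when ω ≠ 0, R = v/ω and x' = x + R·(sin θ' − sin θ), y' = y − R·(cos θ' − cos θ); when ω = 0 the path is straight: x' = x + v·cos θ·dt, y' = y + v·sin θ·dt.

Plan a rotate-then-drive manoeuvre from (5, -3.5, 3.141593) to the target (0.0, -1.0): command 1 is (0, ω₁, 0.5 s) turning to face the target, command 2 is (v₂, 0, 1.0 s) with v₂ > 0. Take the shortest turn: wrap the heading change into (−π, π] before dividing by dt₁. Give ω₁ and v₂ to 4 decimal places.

ω₁ = -0.9273, v₂ = 5.5902

heading to target = atan2(-1−-3.5, 0−5) = 2.6779
Δθ = wrap(2.6779 − 3.1416) = -0.4636; ω₁ = Δθ/dt₁ = -0.9273
distance = √((0−5)² + (-1−-3.5)²) = 5.5902; v₂ = distance/dt₂ = 5.5902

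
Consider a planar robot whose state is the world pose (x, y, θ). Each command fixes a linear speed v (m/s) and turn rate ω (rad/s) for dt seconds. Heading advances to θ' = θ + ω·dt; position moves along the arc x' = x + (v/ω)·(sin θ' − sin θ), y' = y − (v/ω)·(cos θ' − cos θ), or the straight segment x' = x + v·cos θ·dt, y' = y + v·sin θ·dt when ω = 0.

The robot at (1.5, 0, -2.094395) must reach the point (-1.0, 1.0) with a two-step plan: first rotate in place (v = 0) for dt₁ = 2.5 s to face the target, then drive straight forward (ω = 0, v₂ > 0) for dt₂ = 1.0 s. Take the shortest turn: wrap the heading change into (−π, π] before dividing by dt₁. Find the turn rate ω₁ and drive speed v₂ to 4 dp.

heading to target = atan2(1−0, -1−1.5) = 2.7611
Δθ = wrap(2.7611 − -2.0944) = -1.4277; ω₁ = Δθ/dt₁ = -0.5711
distance = √((-1−1.5)² + (1−0)²) = 2.6926; v₂ = distance/dt₂ = 2.6926

ω₁ = -0.5711, v₂ = 2.6926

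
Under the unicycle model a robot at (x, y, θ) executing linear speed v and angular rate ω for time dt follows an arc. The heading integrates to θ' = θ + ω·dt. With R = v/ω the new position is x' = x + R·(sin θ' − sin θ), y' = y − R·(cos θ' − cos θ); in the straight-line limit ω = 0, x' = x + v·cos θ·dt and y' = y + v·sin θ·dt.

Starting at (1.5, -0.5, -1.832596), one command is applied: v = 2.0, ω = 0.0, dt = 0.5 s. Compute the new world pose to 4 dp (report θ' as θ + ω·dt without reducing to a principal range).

θ' = -1.8326 + 0.0·0.5 = -1.8326
ω = 0 → straight: x' = 1.5 + 2.0·cos(-1.8326)·0.5 = 1.2412
y' = -0.5 + 2.0·sin(-1.8326)·0.5 = -1.4659

(1.2412, -1.4659, -1.8326)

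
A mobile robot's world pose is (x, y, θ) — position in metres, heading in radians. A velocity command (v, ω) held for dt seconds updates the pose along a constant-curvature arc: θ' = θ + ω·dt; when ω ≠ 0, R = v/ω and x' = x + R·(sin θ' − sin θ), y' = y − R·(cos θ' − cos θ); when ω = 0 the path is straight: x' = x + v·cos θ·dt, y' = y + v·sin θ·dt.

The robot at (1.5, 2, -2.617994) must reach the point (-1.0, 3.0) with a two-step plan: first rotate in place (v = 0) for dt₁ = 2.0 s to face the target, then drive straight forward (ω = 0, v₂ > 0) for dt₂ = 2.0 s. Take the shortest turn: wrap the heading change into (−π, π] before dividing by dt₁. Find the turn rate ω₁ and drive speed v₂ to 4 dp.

heading to target = atan2(3−2, -1−1.5) = 2.7611
Δθ = wrap(2.7611 − -2.6180) = -0.9041; ω₁ = Δθ/dt₁ = -0.4521
distance = √((-1−1.5)² + (3−2)²) = 2.6926; v₂ = distance/dt₂ = 1.3463

ω₁ = -0.4521, v₂ = 1.3463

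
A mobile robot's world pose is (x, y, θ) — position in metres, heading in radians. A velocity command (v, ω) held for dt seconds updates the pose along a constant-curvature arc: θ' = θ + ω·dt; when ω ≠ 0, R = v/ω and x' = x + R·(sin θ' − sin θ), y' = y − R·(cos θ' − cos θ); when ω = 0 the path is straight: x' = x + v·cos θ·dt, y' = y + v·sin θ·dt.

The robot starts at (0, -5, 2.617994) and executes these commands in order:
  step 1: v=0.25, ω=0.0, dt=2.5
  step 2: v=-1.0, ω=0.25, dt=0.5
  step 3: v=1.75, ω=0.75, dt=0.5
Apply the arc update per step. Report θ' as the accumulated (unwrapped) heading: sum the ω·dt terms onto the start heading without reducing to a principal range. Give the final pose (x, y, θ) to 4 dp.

step 1: θ'=2.6180 (straight) → pose (-0.5413, -4.6875, 2.6180)
step 2: θ'=2.7430 (R=-4.0000) → pose (-0.0938, -4.9098, 2.7430)
step 3: θ'=3.1180 (R=2.3333) → pose (-0.9443, -4.7276, 3.1180)

(-0.9443, -4.7276, 3.1180)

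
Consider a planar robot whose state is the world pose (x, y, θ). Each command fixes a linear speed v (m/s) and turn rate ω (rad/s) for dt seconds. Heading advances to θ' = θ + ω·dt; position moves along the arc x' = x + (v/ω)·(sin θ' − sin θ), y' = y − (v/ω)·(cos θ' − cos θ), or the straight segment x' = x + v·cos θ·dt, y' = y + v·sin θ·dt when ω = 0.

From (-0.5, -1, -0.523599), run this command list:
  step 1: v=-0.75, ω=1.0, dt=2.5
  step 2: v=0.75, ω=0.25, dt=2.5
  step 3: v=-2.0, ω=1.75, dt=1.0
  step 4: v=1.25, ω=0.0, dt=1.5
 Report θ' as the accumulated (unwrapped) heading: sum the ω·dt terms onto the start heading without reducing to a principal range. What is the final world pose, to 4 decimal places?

(-1.7831, -1.7340, 4.3514)

step 1: θ'=1.9764 (R=-0.7500) → pose (-1.5641, -1.9454, 1.9764)
step 2: θ'=2.6014 (R=3.0000) → pose (-2.7778, -0.5563, 2.6014)
step 3: θ'=4.3514 (R=-1.1429) → pose (-1.1209, 0.0201, 4.3514)
step 4: θ'=4.3514 (straight) → pose (-1.7831, -1.7340, 4.3514)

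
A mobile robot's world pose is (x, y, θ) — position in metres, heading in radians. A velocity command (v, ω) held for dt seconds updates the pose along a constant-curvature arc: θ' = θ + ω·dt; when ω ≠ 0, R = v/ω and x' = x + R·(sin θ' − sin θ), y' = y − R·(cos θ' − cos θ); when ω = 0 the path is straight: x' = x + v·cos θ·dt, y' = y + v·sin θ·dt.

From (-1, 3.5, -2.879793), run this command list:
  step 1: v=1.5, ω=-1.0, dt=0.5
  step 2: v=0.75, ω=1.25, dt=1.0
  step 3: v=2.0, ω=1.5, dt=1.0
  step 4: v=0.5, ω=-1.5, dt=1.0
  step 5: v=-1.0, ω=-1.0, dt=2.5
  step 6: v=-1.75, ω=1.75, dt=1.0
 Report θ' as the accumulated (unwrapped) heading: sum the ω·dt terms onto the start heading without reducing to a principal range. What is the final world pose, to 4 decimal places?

step 1: θ'=-3.3798 (R=-1.5000) → pose (-1.7422, 3.4912, -3.3798)
step 2: θ'=-2.1298 (R=0.6000) → pose (-2.3924, 3.2264, -2.1298)
step 3: θ'=-0.6298 (R=1.3333) → pose (-2.0473, 1.4417, -0.6298)
step 4: θ'=-2.1298 (R=-0.3333) → pose (-1.9611, 0.9956, -2.1298)
step 5: θ'=-4.6298 (R=1.0000) → pose (-0.1167, 0.5477, -4.6298)
step 6: θ'=-2.8798 (R=-1.0000) → pose (1.1387, -0.3357, -2.8798)

(1.1387, -0.3357, -2.8798)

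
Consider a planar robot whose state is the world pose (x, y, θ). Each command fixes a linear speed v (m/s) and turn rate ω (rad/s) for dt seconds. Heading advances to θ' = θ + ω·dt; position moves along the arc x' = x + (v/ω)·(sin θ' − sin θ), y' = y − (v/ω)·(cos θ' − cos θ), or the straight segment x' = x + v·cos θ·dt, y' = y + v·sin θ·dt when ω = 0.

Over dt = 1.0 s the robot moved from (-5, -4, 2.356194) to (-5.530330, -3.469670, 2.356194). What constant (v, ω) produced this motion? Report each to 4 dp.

v = 0.7500, ω = 0.0000

Δθ = 2.356194 − 2.356194 = 0.000000
ω = Δθ/dt = 0.000000/1.0 = 0.0000
ω = 0 → v = (Δx·cos θ + Δy·sin θ)/dt = 0.7500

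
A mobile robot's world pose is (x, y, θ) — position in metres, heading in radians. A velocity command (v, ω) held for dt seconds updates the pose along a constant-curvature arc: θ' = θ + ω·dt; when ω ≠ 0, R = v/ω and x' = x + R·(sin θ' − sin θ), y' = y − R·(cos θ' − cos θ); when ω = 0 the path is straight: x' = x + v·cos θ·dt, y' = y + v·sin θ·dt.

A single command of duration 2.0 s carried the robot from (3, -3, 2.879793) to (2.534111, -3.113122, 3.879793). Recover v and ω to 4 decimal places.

Δθ = 3.879793 − 2.879793 = 1.000000
ω = Δθ/dt = 1.000000/2.0 = 0.5000
R = Δx/(sin θ' − sin θ) = 0.5000
v = R·ω = 0.5000·0.5000 = 0.2500

v = 0.2500, ω = 0.5000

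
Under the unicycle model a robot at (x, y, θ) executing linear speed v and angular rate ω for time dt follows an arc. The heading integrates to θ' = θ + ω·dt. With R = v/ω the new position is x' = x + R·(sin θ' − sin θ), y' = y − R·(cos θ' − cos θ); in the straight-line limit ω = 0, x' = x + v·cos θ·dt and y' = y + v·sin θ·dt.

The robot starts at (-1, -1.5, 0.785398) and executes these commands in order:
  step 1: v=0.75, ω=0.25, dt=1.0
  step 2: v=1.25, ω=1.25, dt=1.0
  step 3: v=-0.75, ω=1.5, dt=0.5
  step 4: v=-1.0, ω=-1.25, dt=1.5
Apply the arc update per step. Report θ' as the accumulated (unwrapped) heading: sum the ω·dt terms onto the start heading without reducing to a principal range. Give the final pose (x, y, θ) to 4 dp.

step 1: θ'=1.0354 (R=3.0000) → pose (-0.5411, -0.9092, 1.0354)
step 2: θ'=2.2854 (R=1.0000) → pose (-0.6458, 0.2563, 2.2854)
step 3: θ'=3.0354 (R=-0.5000) → pose (-0.3212, 0.0867, 3.0354)
step 4: θ'=1.1604 (R=0.8000) → pose (0.3276, -1.0279, 1.1604)

(0.3276, -1.0279, 1.1604)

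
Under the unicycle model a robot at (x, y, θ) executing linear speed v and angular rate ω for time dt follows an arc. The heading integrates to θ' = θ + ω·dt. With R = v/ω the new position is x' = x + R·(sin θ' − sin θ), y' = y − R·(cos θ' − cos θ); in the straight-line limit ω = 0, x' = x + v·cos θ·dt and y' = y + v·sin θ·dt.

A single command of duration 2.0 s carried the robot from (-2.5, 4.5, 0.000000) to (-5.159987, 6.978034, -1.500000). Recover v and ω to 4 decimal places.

v = -2.0000, ω = -0.7500

Δθ = -1.500000 − 0.000000 = -1.500000
ω = Δθ/dt = -1.500000/2.0 = -0.7500
R = Δx/(sin θ' − sin θ) = 2.6667
v = R·ω = 2.6667·-0.7500 = -2.0000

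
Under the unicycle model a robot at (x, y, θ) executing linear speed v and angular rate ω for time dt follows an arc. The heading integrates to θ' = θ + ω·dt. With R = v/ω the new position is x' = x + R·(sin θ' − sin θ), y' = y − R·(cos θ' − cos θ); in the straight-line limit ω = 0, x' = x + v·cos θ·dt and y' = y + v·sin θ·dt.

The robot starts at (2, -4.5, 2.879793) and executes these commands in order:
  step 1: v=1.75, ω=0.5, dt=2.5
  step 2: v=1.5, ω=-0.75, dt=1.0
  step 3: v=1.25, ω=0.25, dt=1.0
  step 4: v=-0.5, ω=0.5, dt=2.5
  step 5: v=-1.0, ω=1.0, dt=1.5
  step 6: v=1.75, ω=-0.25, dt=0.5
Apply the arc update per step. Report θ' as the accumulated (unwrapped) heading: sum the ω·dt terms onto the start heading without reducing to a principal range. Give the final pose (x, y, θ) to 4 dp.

(-3.8837, -5.3328, 6.2548)

step 1: θ'=4.1298 (R=3.5000) → pose (-1.8285, -5.9551, 4.1298)
step 2: θ'=3.3798 (R=-2.0000) → pose (-3.0267, -6.7982, 3.3798)
step 3: θ'=3.6298 (R=5.0000) → pose (-4.1921, -7.2411, 3.6298)
step 4: θ'=4.8798 (R=-1.0000) → pose (-3.6751, -6.1913, 4.8798)
step 5: θ'=6.3798 (R=-1.0000) → pose (-4.7576, -5.3626, 6.3798)
step 6: θ'=6.2548 (R=-7.0000) → pose (-3.8837, -5.3328, 6.2548)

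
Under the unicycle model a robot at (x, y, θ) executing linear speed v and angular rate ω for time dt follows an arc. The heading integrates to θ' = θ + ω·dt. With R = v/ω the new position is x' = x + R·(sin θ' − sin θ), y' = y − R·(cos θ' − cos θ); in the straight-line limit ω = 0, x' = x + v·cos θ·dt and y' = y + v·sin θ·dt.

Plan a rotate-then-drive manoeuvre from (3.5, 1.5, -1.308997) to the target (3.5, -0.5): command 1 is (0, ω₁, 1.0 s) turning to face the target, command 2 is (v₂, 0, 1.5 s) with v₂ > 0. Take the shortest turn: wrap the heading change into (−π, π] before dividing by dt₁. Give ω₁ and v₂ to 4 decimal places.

heading to target = atan2(-0.5−1.5, 3.5−3.5) = -1.5708
Δθ = wrap(-1.5708 − -1.3090) = -0.2618; ω₁ = Δθ/dt₁ = -0.2618
distance = √((3.5−3.5)² + (-0.5−1.5)²) = 2.0000; v₂ = distance/dt₂ = 1.3333

ω₁ = -0.2618, v₂ = 1.3333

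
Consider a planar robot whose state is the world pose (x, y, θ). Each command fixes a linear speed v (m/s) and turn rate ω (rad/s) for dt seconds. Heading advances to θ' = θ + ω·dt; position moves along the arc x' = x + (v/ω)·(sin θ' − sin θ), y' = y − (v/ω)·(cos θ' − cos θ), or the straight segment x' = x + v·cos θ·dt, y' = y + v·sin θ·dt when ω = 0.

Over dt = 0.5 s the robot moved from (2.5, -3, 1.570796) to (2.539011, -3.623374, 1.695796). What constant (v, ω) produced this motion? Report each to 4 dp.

Δθ = 1.695796 − 1.570796 = 0.125000
ω = Δθ/dt = 0.125000/0.5 = 0.2500
R = −Δy/(cos θ' − cos θ) = -5.0000
v = R·ω = -5.0000·0.2500 = -1.2500

v = -1.2500, ω = 0.2500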